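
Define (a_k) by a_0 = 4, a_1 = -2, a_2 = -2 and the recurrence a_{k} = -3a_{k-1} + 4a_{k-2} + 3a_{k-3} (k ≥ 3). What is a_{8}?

-9470

The ordinary generating function has denominator 1 + 3q - 4q^2 - 3q^3.
Iterating the recurrence: a_0,…,a_{8} = 4, -2, -2, 10, -44, 166, -644, 2464, -9470.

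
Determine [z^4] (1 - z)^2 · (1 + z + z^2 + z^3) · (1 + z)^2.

-1

(1 - z)^2 has coefficients 1,-2,1 for degrees 0…2.
(1 + z + z^2 + z^3) has coefficients 1,1,1,1,0 for degrees 0…4.
Finally multiplying by (1 + z)^2, the product of all factors after the first has coefficients 1,3,4,4,3 for degrees 0…4.
[z^4] = 1·3 − 2·4 + 1·4 = -1.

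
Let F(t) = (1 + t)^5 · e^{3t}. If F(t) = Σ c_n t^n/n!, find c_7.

The EGF product rule gives c_7 = Σ_{k_1+k_2=7} C(7; k_1,k_2) · ∏ g_i(k_i), where (1+t)^5 gives the falling factorial (5)_k; e^{3t} gives (3)^k.
g_1(k) for k = 0…7: 1, 5, 20, 60, 120, 120, 0, 0.
g_2(k) for k = 0…7: 1, 3, 9, 27, 81, 243, 729, 2187.
c_7 = Σ_k C(7,k)·g_1(k)·g_2(7−k) = 1·1·2187 + 7·5·729 + 21·20·243 + 35·60·81 + 35·120·27 + 21·120·9 = 2187 + 25515 + 102060 + 170100 + 113400 + 22680 = 435942.

435942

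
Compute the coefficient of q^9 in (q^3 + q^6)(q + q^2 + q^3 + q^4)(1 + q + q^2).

4

(q^3 + q^6) has coefficients 0,0,0,1,0,0,1 for degrees 0…6.
(q + q^2 + q^3 + q^4) has coefficients 0,1,1,1,1,0,0,0,0,0 for degrees 0…9.
Finally multiplying by (1 + q + q^2), the product of all factors after the first has coefficients 0,1,2,3,3,2,1,0,0,0 for degrees 0…9.
[q^9] = 1·1 + 1·3 = 4.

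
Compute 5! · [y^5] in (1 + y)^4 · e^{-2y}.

48

The EGF product rule gives c_5 = Σ_{k_1+k_2=5} C(5; k_1,k_2) · ∏ g_i(k_i), where (1+y)^4 gives the falling factorial (4)_k; e^{-2y} gives (-2)^k.
g_1(k) for k = 0…5: 1, 4, 12, 24, 24, 0.
g_2(k) for k = 0…5: 1, -2, 4, -8, 16, -32.
c_5 = Σ_k C(5,k)·g_1(k)·g_2(5−k) = 1·1·(-32) + 5·4·16 + 10·12·(-8) + 10·24·4 + 5·24·(-2) = −32 + 320 − 960 + 960 − 240 = 48.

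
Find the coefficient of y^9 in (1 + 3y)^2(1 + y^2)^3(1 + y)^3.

73

(1 + 3y)^2 has coefficients 1,6,9 for degrees 0…2.
(1 + y^2)^3 has coefficients 1,0,3,0,3,0,1,0,0,0 for degrees 0…9.
Finally multiplying by (1 + y)^3, the product of all factors after the first has coefficients 1,3,6,10,12,12,10,6,3,1 for degrees 0…9.
[y^9] = 1·1 + 6·3 + 9·6 = 73.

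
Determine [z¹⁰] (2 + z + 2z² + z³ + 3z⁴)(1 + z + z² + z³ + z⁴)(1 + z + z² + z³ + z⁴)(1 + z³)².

(2 + z + 2z² + z³ + 3z⁴) has coefficients 2,1,2,1,3 for degrees 0…4.
(1 + z + z² + z³ + z⁴) has coefficients 1,1,1,1,1,0,0,0,0,0,0 for degrees 0…10.
Multiplying by (1 + z + z² + z³ + z⁴) gives running coefficients 1,2,3,4,5,4,3,2,1,0,0 for degrees 0…10.
Finally multiplying by (1 + z³)², the product of all factors after the first has coefficients 1,2,3,6,9,10,12,14,12,10,9 for degrees 0…10.
[z¹⁰] = 2·9 + 1·10 + 2·12 + 1·14 + 3·12 = 102.

102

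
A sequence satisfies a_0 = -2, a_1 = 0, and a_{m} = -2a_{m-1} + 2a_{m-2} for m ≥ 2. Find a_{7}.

The ordinary generating function has denominator 1 + 2y - 2y^2.
Iterating the recurrence: a_0,…,a_{7} = -2, 0, -4, 8, -24, 64, -176, 480.

480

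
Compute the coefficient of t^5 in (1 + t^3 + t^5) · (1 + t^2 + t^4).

2

(1 + t^3 + t^5) has coefficients 1,0,0,1,0,1 for degrees 0…5.
(1 + t^2 + t^4) has coefficients 1,0,1,0,1,0 for degrees 0…5.
[t^5] = 1·0 + 1·1 + 1·1 = 2.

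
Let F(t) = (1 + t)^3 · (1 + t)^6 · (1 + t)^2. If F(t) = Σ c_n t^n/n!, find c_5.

The EGF product rule gives c_5 = Σ_{k_1+k_2+k_3=5} C(5; k_1,k_2,k_3) · ∏ g_i(k_i), where (1+t)^3 gives the falling factorial (3)_k; (1+t)^6 gives the falling factorial (6)_k; (1+t)^2 gives the falling factorial (2)_k.
g_1(k) for k = 0…5: 1, 3, 6, 6, 0, 0.
g_2(k) for k = 0…5: 1, 6, 30, 120, 360, 720.
g_3(k) for k = 0…5: 1, 2, 2, 0, 0, 0.
First combine the last two factors: h(k) = Σ_j C(k,j)·g_2(j)·g_3(k−j) for k = 0…5: 1, 8, 56, 336, 1680, 6720.
c_5 = Σ_k C(5,k)·g_1(k)·h(5−k) = 1·1·6720 + 5·3·1680 + 10·6·336 + 10·6·56 = 6720 + 25200 + 20160 + 3360 = 55440.

55440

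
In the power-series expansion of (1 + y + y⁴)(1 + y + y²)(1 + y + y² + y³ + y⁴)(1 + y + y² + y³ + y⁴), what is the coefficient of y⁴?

22

(1 + y + y⁴) has coefficients 1,1,0,0,1 for degrees 0…4.
(1 + y + y²) has coefficients 1,1,1,0,0 for degrees 0…4.
Multiplying by (1 + y + y² + y³ + y⁴) gives running coefficients 1,2,3,3,3 for degrees 0…4.
Finally multiplying by (1 + y + y² + y³ + y⁴), the product of all factors after the first has coefficients 1,3,6,9,12 for degrees 0…4.
[y⁴] = 1·12 + 1·9 + 1·1 = 22.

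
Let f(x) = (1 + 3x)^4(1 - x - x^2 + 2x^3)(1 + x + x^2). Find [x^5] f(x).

-94

(1 + 3x)^4 has coefficients 1,12,54,108,81 for degrees 0…4.
(1 - x - x^2 + 2x^3) has coefficients 1,-1,-1,2,0,0 for degrees 0…5.
Finally multiplying by (1 + x + x^2), the product of all factors after the first has coefficients 1,0,-1,0,1,2 for degrees 0…5.
[x^5] = 1·2 + 12·1 + 54·0 + 108·(-1) + 81·0 = -94.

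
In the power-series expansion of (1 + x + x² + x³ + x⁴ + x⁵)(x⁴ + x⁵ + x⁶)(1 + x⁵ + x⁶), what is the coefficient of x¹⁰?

5

(1 + x + x² + x³ + x⁴ + x⁵) has coefficients 1,1,1,1,1,1 for degrees 0…5.
(x⁴ + x⁵ + x⁶) has coefficients 0,0,0,0,1,1,1,0,0,0,0 for degrees 0…10.
Finally multiplying by (1 + x⁵ + x⁶), the product of all factors after the first has coefficients 0,0,0,0,1,1,1,0,0,1,2 for degrees 0…10.
[x¹⁰] = 1·2 + 1·1 + 1·0 + 1·0 + 1·1 + 1·1 = 5.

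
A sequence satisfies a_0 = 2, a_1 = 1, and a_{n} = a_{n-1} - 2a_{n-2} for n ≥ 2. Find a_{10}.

The ordinary generating function has denominator 1 - x + 2x^2.
Iterating the recurrence: a_0,…,a_{10} = 2, 1, -3, -5, 1, 11, 9, -13, -31, -5, 57.

57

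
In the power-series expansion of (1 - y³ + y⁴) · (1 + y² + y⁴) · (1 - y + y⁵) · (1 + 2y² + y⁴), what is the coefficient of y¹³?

(1 - y³ + y⁴) has coefficients 1,0,0,-1,1 for degrees 0…4.
(1 + y² + y⁴) has coefficients 1,0,1,0,1,0,0,0,0,0,0,0,0,0 for degrees 0…13.
Multiplying by (1 - y + y⁵) gives running coefficients 1,-1,1,-1,1,0,0,1,0,1,0,0,0,0 for degrees 0…13.
Finally multiplying by (1 + 2y² + y⁴), the product of all factors after the first has coefficients 1,-1,3,-3,4,-3,3,0,1,3,0,3,0,1 for degrees 0…13.
[y¹³] = 1·1 − 1·0 + 1·3 = 4.

4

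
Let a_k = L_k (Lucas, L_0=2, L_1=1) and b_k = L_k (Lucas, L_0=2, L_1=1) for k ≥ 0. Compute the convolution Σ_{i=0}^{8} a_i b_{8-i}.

491

Write out a_i and b_{8-i} for i = 0,…,8 and sum the products.
Σ = 2·47 + 1·29 + 3·18 + 4·11 + 7·7 + 11·4 + 18·3 + 29·1 + 47·2 = 491.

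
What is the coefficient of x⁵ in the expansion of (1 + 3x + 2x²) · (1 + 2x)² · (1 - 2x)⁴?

(1 + 3x + 2x²) has coefficients 1,3,2 for degrees 0…2.
(1 + 2x)² has coefficients 1,4,4,0,0,0 for degrees 0…5.
Finally multiplying by (1 - 2x)⁴, the product of all factors after the first has coefficients 1,-4,-4,32,-16,-64 for degrees 0…5.
[x⁵] = 1·(-64) + 3·(-16) + 2·32 = -48.

-48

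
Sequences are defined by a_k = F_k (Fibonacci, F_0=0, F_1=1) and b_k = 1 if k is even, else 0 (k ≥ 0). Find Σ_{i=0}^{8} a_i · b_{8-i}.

This is [x^8] in the product of the two ordinary generating functions.
Σ = 0·1 + 1·0 + 1·1 + 2·0 + 3·1 + 5·0 + 8·1 + 13·0 + 21·1 = 33.

33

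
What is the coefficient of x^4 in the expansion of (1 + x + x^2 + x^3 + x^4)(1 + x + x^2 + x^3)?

(1 + x + x^2 + x^3 + x^4) has coefficients 1,1,1,1,1 for degrees 0…4.
(1 + x + x^2 + x^3) has coefficients 1,1,1,1,0 for degrees 0…4.
[x^4] = 1·0 + 1·1 + 1·1 + 1·1 + 1·1 = 4.

4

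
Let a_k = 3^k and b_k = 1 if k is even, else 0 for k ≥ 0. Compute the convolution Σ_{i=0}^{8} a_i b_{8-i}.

The convolution is the t^8 coefficient of A(t)B(t).
Σ = 1·1 + 3·0 + 9·1 + 27·0 + 81·1 + 243·0 + 729·1 + 2187·0 + 6561·1 = 7381.

7381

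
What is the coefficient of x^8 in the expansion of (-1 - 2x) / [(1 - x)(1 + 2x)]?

-1

The denominator gives the recurrence a_n = −a_(n−1) + 2a_(n−2) for n ≥ 2; the numerator fixes a_0 = -1, a_1 = -1.
Iterating: -1, -1, -1, -1, -1, -1, -1, -1, -1, so a_8 = -1.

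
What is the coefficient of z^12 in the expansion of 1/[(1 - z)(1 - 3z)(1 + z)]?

Partial fractions give a closed form: a_n = (-1/4)·1^n + (9/8)·3^n + (1/8)·(-1)^n.
At n = 12: a_12 = 597871.

597871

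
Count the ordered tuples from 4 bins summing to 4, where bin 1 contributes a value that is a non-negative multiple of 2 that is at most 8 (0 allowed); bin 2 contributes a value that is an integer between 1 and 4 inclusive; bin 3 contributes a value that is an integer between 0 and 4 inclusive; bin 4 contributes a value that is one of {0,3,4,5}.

The generating function for the choices is (1 + q² + q⁴ + q⁶ + q⁸)·(q + q² + q³ + q⁴)·(1 + q + q² + q³ + q⁴)·(1 + q³ + q⁴ + q⁵); the count is [q⁴].
(1 + q² + q⁴ + q⁶ + q⁸) has coefficients 1,0,1,0,1 for degrees 0…4.
(q + q² + q³ + q⁴) has coefficients 0,1,1,1,1 for degrees 0…4.
Multiplying by (1 + q + q² + q³ + q⁴) gives running coefficients 0,1,2,3,4 for degrees 0…4.
Finally multiplying by (1 + q³ + q⁴ + q⁵), the product of all factors after the first has coefficients 0,1,2,3,5 for degrees 0…4.
[q⁴] = 1·5 + 1·2 + 1·0 = 7.

7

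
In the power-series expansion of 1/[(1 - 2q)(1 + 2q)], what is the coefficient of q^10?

1024

The denominator gives the recurrence a_n = 4a_(n−2) for n ≥ 2; the numerator fixes a_0 = 1, a_1 = 0.
Iterating: 1, 0, 4, 0, 16, 0, 64, 0, 256, 0, 1024, so a_10 = 1024.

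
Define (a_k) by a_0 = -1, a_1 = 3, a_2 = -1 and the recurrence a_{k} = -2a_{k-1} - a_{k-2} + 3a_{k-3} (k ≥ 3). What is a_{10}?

The ordinary generating function has denominator 1 + 2z + z^2 - 3z^3.
Iterating the recurrence: a_0,…,a_{10} = -1, 3, -1, -4, 18, -35, 40, 9, -163, 437, -684.

-684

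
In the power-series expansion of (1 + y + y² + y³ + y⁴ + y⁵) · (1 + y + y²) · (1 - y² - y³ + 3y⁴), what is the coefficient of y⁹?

6

(1 + y + y² + y³ + y⁴ + y⁵) has coefficients 1,1,1,1,1,1 for degrees 0…5.
(1 + y + y²) has coefficients 1,1,1,0,0,0,0,0,0,0 for degrees 0…9.
Finally multiplying by (1 - y² - y³ + 3y⁴), the product of all factors after the first has coefficients 1,1,0,-2,1,2,3,0,0,0 for degrees 0…9.
[y⁹] = 1·0 + 1·0 + 1·0 + 1·3 + 1·2 + 1·1 = 6.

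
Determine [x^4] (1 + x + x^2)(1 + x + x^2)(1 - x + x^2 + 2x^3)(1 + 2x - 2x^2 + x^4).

(1 + x + x^2) has coefficients 1,1,1 for degrees 0…2.
(1 + x + x^2) has coefficients 1,1,1,0,0 for degrees 0…4.
Multiplying by (1 - x + x^2 + 2x^3) gives running coefficients 1,0,1,2,3 for degrees 0…4.
Finally multiplying by (1 + 2x - 2x^2 + x^4), the product of all factors after the first has coefficients 1,2,-1,4,6 for degrees 0…4.
[x^4] = 1·6 + 1·4 + 1·(-1) = 9.

9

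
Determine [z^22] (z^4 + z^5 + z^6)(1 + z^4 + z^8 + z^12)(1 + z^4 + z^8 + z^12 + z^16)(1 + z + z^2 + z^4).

16

(z^4 + z^5 + z^6) has coefficients 0,0,0,0,1,1,1 for degrees 0…6.
(1 + z^4 + z^8 + z^12) has coefficients 1,0,0,0,1,0,0,0,1,0,0,0,1,0,0,0,0,0,0,0,0,0,0 for degrees 0…22.
Multiplying by (1 + z^4 + z^8 + z^12 + z^16) gives running coefficients 1,0,0,0,2,0,0,0,3,0,0,0,4,0,0,0,4,0,0,0,3,0,0 for degrees 0…22.
Finally multiplying by (1 + z + z^2 + z^4), the product of all factors after the first has coefficients 1,1,1,0,3,2,2,0,5,3,3,0,7,4,4,0,8,4,4,0,7,3,3 for degrees 0…22.
[z^22] = 1·4 + 1·4 + 1·8 = 16.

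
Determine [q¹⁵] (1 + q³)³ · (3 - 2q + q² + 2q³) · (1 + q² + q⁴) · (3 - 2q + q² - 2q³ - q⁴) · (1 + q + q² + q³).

(1 + q³)³ has coefficients 1,0,0,3,0,0,3,0,0,1 for degrees 0…9.
(3 - 2q + q² + 2q³) has coefficients 3,-2,1,2,0,0,0,0,0,0,0,0,0,0,0,0 for degrees 0…15.
Multiplying by (1 + q² + q⁴) gives running coefficients 3,-2,4,0,4,0,1,2,0,0,0,0,0,0,0,0 for degrees 0…15.
Multiplying by (3 - 2q + q² - 2q³ - q⁴) gives running coefficients 9,-12,19,-16,17,-14,3,-4,-7,0,-5,-2,0,0,0,0 for degrees 0…15.
Finally multiplying by (1 + q + q² + q³), the product of all factors after the first has coefficients 9,-3,16,0,8,6,-10,2,-22,-8,-16,-14,-7,-7,-2,0 for degrees 0…15.
[q¹⁵] = 1·0 + 3·(-7) + 3·(-8) + 1·(-10) = -55.

-55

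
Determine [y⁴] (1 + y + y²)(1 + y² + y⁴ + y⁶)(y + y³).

(1 + y + y²) has coefficients 1,1,1 for degrees 0…2.
(1 + y² + y⁴ + y⁶) has coefficients 1,0,1,0,1 for degrees 0…4.
Finally multiplying by (y + y³), the product of all factors after the first has coefficients 0,1,0,2,0 for degrees 0…4.
[y⁴] = 1·0 + 1·2 + 1·0 = 2.

2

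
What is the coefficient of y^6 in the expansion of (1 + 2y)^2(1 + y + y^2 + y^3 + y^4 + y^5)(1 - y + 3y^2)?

26

(1 + 2y)^2 has coefficients 1,4,4 for degrees 0…2.
(1 + y + y^2 + y^3 + y^4 + y^5) has coefficients 1,1,1,1,1,1,0 for degrees 0…6.
Finally multiplying by (1 - y + 3y^2), the product of all factors after the first has coefficients 1,0,3,3,3,3,2 for degrees 0…6.
[y^6] = 1·2 + 4·3 + 4·3 = 26.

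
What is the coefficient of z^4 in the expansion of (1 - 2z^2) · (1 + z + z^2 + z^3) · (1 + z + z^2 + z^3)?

-3

(1 - 2z^2) has coefficients 1,0,-2 for degrees 0…2.
(1 + z + z^2 + z^3) has coefficients 1,1,1,1,0 for degrees 0…4.
Finally multiplying by (1 + z + z^2 + z^3), the product of all factors after the first has coefficients 1,2,3,4,3 for degrees 0…4.
[z^4] = 1·3 − 2·3 = -3.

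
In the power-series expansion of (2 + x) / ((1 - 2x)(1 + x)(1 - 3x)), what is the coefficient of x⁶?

Partial fractions give a closed form: a_n = (-10/3)·2^n + (1/12)·(-1)^n + (21/4)·3^n.
At n = 6: a_6 = 3614.

3614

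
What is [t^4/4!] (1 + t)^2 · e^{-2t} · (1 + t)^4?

The EGF product rule gives c_4 = Σ_{k_1+k_2+k_3=4} C(4; k_1,k_2,k_3) · ∏ g_i(k_i), where (1+t)^2 gives the falling factorial (2)_k; e^{-2t} gives (-2)^k; (1+t)^4 gives the falling factorial (4)_k.
g_1(k) for k = 0…4: 1, 2, 2, 0, 0.
g_2(k) for k = 0…4: 1, -2, 4, -8, 16.
g_3(k) for k = 0…4: 1, 4, 12, 24, 24.
First combine the last two factors: h(k) = Σ_j C(k,j)·g_2(j)·g_3(k−j) for k = 0…4: 1, 2, 0, -8, 8.
c_4 = Σ_k C(4,k)·g_1(k)·h(4−k) = 1·1·8 + 4·2·(-8) = 8 − 64 = -56.

-56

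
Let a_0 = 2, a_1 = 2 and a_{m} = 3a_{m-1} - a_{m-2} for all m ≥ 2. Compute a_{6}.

The ordinary generating function has denominator 1 - 3q + q^2.
Iterating the recurrence: a_0,…,a_{6} = 2, 2, 4, 10, 26, 68, 178.

178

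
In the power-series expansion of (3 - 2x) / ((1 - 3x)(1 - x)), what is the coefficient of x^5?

The denominator gives the recurrence a_n = 4a_(n−1) − 3a_(n−2) for n ≥ 2; the numerator fixes a_0 = 3, a_1 = 10.
Iterating: 3, 10, 31, 94, 283, 850, so a_5 = 850.

850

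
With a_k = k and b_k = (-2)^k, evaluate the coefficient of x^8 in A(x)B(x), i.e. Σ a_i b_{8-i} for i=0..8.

-54

The convolution is the t^8 coefficient of A(t)B(t).
Σ = 0·256 + 1·(-128) + 2·64 + 3·(-32) + 4·16 + 5·(-8) + 6·4 + 7·(-2) + 8·1 = -54.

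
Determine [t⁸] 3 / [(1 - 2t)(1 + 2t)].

Partial fractions give a closed form: a_n = (3/2)·2^n + (3/2)·(-2)^n.
At n = 8: a_8 = 768.

768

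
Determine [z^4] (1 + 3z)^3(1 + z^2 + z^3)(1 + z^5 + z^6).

(1 + 3z)^3 has coefficients 1,9,27,27 for degrees 0…3.
(1 + z^2 + z^3) has coefficients 1,0,1,1,0 for degrees 0…4.
Finally multiplying by (1 + z^5 + z^6), the product of all factors after the first has coefficients 1,0,1,1,0 for degrees 0…4.
[z^4] = 1·0 + 9·1 + 27·1 + 27·0 = 36.

36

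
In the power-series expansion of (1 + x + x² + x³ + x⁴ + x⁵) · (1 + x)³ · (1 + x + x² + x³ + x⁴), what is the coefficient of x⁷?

35

(1 + x + x² + x³ + x⁴ + x⁵) has coefficients 1,1,1,1,1,1 for degrees 0…5.
(1 + x)³ has coefficients 1,3,3,1,0,0,0,0 for degrees 0…7.
Finally multiplying by (1 + x + x² + x³ + x⁴), the product of all factors after the first has coefficients 1,4,7,8,8,7,4,1 for degrees 0…7.
[x⁷] = 1·1 + 1·4 + 1·7 + 1·8 + 1·8 + 1·7 = 35.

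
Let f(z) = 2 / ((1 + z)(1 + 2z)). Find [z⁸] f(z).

Partial fractions give a closed form: a_n = (-2)·(-1)^n + (4)·(-2)^n.
At n = 8: a_8 = 1022.

1022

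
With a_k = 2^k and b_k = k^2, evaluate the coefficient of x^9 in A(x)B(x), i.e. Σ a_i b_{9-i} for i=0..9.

2949

This is [x^9] in the product of the two ordinary generating functions.
Σ = 1·81 + 2·64 + 4·49 + 8·36 + 16·25 + 32·16 + 64·9 + 128·4 + 256·1 + 512·0 = 2949.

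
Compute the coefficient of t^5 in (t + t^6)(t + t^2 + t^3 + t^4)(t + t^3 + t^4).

(t + t^6) has coefficients 0,1,0,0,0,0 for degrees 0…5.
(t + t^2 + t^3 + t^4) has coefficients 0,1,1,1,1,0 for degrees 0…5.
Finally multiplying by (t + t^3 + t^4), the product of all factors after the first has coefficients 0,0,1,1,2,3 for degrees 0…5.
[t^5] = 1·2 = 2.

2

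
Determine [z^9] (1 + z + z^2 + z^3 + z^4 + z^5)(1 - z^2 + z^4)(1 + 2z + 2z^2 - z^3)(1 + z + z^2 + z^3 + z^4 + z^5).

(1 + z + z^2 + z^3 + z^4 + z^5) has coefficients 1,1,1,1,1,1 for degrees 0…5.
(1 - z^2 + z^4) has coefficients 1,0,-1,0,1,0,0,0,0,0 for degrees 0…9.
Multiplying by (1 + 2z + 2z^2 - z^3) gives running coefficients 1,2,1,-3,-1,3,2,-1,0,0 for degrees 0…9.
Finally multiplying by (1 + z + z^2 + z^3 + z^4 + z^5), the product of all factors after the first has coefficients 1,3,4,1,0,3,4,1,0,3 for degrees 0…9.
[z^9] = 1·3 + 1·0 + 1·1 + 1·4 + 1·3 + 1·0 = 11.

11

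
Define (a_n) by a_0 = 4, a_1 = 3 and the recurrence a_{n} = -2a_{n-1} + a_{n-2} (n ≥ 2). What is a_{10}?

The ordinary generating function has denominator 1 + 2q - q^2.
Iterating the recurrence: a_0,…,a_{10} = 4, 3, -2, 7, -16, 39, -94, 227, -548, 1323, -3194.

-3194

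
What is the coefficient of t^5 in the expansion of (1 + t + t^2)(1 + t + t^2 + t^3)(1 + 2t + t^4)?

(1 + t + t^2) has coefficients 1,1,1 for degrees 0…2.
(1 + t + t^2 + t^3) has coefficients 1,1,1,1,0,0 for degrees 0…5.
Finally multiplying by (1 + 2t + t^4), the product of all factors after the first has coefficients 1,3,3,3,3,1 for degrees 0…5.
[t^5] = 1·1 + 1·3 + 1·3 = 7.

7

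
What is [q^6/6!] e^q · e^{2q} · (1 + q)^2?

6075

The EGF product rule gives c_6 = Σ_{k_1+k_2+k_3=6} C(6; k_1,k_2,k_3) · ∏ g_i(k_i), where e^q gives (1)^k; e^{2q} gives (2)^k; (1+q)^2 gives the falling factorial (2)_k.
g_1(k) for k = 0…6: 1, 1, 1, 1, 1, 1, 1.
g_2(k) for k = 0…6: 1, 2, 4, 8, 16, 32, 64.
g_3(k) for k = 0…6: 1, 2, 2, 0, 0, 0, 0.
First combine the last two factors: h(k) = Σ_j C(k,j)·g_2(j)·g_3(k−j) for k = 0…6: 1, 4, 14, 44, 128, 352, 928.
c_6 = Σ_k C(6,k)·g_1(k)·h(6−k) = 1·1·928 + 6·1·352 + 15·1·128 + 20·1·44 + 15·1·14 + 6·1·4 + 1·1·1 = 928 + 2112 + 1920 + 880 + 210 + 24 + 1 = 6075.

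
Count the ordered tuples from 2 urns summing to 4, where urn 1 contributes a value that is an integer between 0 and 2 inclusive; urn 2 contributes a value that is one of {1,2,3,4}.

The generating function for the choices is (1 + y + y^2)·(y + y^2 + y^3 + y^4); the count is [y^4].
(1 + y + y^2) has coefficients 1,1,1 for degrees 0…2.
(y + y^2 + y^3 + y^4) has coefficients 0,1,1,1,1 for degrees 0…4.
[y^4] = 1·1 + 1·1 + 1·1 = 3.

3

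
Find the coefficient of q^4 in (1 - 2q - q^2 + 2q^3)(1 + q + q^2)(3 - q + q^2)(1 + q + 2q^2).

-8

(1 - 2q - q^2 + 2q^3) has coefficients 1,-2,-1,2 for degrees 0…3.
(1 + q + q^2) has coefficients 1,1,1,0,0 for degrees 0…4.
Multiplying by (3 - q + q^2) gives running coefficients 3,2,3,0,1 for degrees 0…4.
Finally multiplying by (1 + q + 2q^2), the product of all factors after the first has coefficients 3,5,11,7,7 for degrees 0…4.
[q^4] = 1·7 − 2·7 − 1·11 + 2·5 = -8.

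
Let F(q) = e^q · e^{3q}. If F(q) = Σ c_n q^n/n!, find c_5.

1024

The EGF product rule gives c_5 = Σ_{k_1+k_2=5} C(5; k_1,k_2) · ∏ g_i(k_i), where e^q gives (1)^k; e^{3q} gives (3)^k.
g_1(k) for k = 0…5: 1, 1, 1, 1, 1, 1.
g_2(k) for k = 0…5: 1, 3, 9, 27, 81, 243.
c_5 = Σ_k C(5,k)·g_1(k)·g_2(5−k) = 1·1·243 + 5·1·81 + 10·1·27 + 10·1·9 + 5·1·3 + 1·1·1 = 243 + 405 + 270 + 90 + 15 + 1 = 1024.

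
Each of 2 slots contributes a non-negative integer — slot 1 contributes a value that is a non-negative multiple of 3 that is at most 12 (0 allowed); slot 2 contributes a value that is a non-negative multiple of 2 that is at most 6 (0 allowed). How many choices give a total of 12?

The generating function for the choices is (1 + z³ + z⁶ + z⁹ + z¹²)·(1 + z² + z⁴ + z⁶); the count is [z¹²].
(1 + z³ + z⁶ + z⁹ + z¹²) has coefficients 1,0,0,1,0,0,1,0,0,1,0,0,1 for degrees 0…12.
(1 + z² + z⁴ + z⁶) has coefficients 1,0,1,0,1,0,1,0,0,0,0,0,0 for degrees 0…12.
[z¹²] = 1·0 + 1·0 + 1·1 + 1·0 + 1·1 = 2.

2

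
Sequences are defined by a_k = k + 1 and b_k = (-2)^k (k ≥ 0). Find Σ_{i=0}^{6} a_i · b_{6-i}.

The convolution is the x^6 coefficient of A(x)B(x).
Σ = 1·64 + 2·(-32) + 3·16 + 4·(-8) + 5·4 + 6·(-2) + 7·1 = 31.

31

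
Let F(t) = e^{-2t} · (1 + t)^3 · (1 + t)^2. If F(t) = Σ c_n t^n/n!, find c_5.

The EGF product rule gives c_5 = Σ_{k_1+k_2+k_3=5} C(5; k_1,k_2,k_3) · ∏ g_i(k_i), where e^{-2t} gives (-2)^k; (1+t)^3 gives the falling factorial (3)_k; (1+t)^2 gives the falling factorial (2)_k.
g_1(k) for k = 0…5: 1, -2, 4, -8, 16, -32.
g_2(k) for k = 0…5: 1, 3, 6, 6, 0, 0.
g_3(k) for k = 0…5: 1, 2, 2, 0, 0, 0.
First combine the last two factors: h(k) = Σ_j C(k,j)·g_2(j)·g_3(k−j) for k = 0…5: 1, 5, 20, 60, 120, 120.
c_5 = Σ_k C(5,k)·g_1(k)·h(5−k) = 1·1·120 + 5·(-2)·120 + 10·4·60 + 10·(-8)·20 + 5·16·5 + 1·(-32)·1 = 120 − 1200 + 2400 − 1600 + 400 − 32 = 88.

88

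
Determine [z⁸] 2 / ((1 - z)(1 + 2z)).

Partial fractions give a closed form: a_n = (2/3)·1^n + (4/3)·(-2)^n.
At n = 8: a_8 = 342.

342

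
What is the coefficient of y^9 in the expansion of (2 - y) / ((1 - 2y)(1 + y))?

511

Partial fractions give a closed form: a_n = (1)·2^n + (1)·(-1)^n.
At n = 9: a_9 = 511.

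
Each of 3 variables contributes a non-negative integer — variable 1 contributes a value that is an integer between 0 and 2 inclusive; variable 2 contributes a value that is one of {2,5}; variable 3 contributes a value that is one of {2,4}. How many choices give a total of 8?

The generating function for the choices is (1 + y + y²)·(y² + y⁵)·(y² + y⁴); the count is [y⁸].
(1 + y + y²) has coefficients 1,1,1 for degrees 0…2.
(y² + y⁵) has coefficients 0,0,1,0,0,1,0,0,0 for degrees 0…8.
Finally multiplying by (y² + y⁴), the product of all factors after the first has coefficients 0,0,0,0,1,0,1,1,0 for degrees 0…8.
[y⁸] = 1·0 + 1·1 + 1·1 = 2.

2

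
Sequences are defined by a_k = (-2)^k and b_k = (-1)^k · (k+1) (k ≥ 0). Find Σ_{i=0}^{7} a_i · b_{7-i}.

The convolution is the t^7 coefficient of A(t)B(t).
Σ = 1·(-8) − 2·7 + 4·(-6) − 8·5 + 16·(-4) − 32·3 + 64·(-2) − 128·1 = -502.

-502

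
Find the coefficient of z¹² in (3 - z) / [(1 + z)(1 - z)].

3

The denominator gives the recurrence a_n = a_(n−2) for n ≥ 3; the numerator fixes a_0 = 3, a_1 = -1, a_2 = 3.
Iterating: 3, -1, 3, -1, 3, -1, 3, -1, 3, -1, 3, -1, 3, so a_12 = 3.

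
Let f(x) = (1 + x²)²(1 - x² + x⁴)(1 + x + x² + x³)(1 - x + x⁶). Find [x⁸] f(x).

(1 + x²)² has coefficients 1,0,2,0,1 for degrees 0…4.
(1 - x² + x⁴) has coefficients 1,0,-1,0,1,0,0,0,0 for degrees 0…8.
Multiplying by (1 + x + x² + x³) gives running coefficients 1,1,0,0,0,0,1,1,0 for degrees 0…8.
Finally multiplying by (1 - x + x⁶), the product of all factors after the first has coefficients 1,0,-1,0,0,0,2,1,-1 for degrees 0…8.
[x⁸] = 1·(-1) + 2·2 + 1·0 = 3.

3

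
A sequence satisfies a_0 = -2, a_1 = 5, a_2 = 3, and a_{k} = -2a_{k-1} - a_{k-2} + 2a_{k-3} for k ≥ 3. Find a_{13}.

The ordinary generating function has denominator 1 + 2z + z^2 - 2z^3.
Iterating the recurrence: a_0,…,a_{13} = -2, 5, 3, -15, 37, -53, 39, 49, -243, 515, -689, 377, 965, -3685.

-3685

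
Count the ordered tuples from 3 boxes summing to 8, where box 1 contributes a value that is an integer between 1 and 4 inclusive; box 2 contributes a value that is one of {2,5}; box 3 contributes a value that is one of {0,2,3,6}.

The generating function for the choices is (x + x² + x³ + x⁴)·(x² + x⁵)·(1 + x² + x³ + x⁶); the count is [x⁸].
(x + x² + x³ + x⁴) has coefficients 0,1,1,1,1 for degrees 0…4.
(x² + x⁵) has coefficients 0,0,1,0,0,1,0,0,0 for degrees 0…8.
Finally multiplying by (1 + x² + x³ + x⁶), the product of all factors after the first has coefficients 0,0,1,0,1,2,0,1,2 for degrees 0…8.
[x⁸] = 1·1 + 1·0 + 1·2 + 1·1 = 4.

4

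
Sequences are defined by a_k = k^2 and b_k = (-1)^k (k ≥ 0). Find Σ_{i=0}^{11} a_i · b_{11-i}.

66

This is [x^11] in the product of the two ordinary generating functions.
Σ = 0·(-1) + 1·1 + 4·(-1) + 9·1 + 16·(-1) + 25·1 + 36·(-1) + 49·1 + 64·(-1) + 81·1 + 100·(-1) + 121·1 = 66.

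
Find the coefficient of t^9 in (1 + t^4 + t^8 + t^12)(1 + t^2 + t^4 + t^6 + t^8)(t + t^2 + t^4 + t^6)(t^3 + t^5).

6

(1 + t^4 + t^8 + t^12) has coefficients 1,0,0,0,1,0,0,0,1,0 for degrees 0…9.
(1 + t^2 + t^4 + t^6 + t^8) has coefficients 1,0,1,0,1,0,1,0,1,0 for degrees 0…9.
Multiplying by (t + t^2 + t^4 + t^6) gives running coefficients 0,1,1,1,2,1,3,1,3,1 for degrees 0…9.
Finally multiplying by (t^3 + t^5), the product of all factors after the first has coefficients 0,0,0,0,1,1,2,3,2,5 for degrees 0…9.
[t^9] = 1·5 + 1·1 + 1·0 = 6.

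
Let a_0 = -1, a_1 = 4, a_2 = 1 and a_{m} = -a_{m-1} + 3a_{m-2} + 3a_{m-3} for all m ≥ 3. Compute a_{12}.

The ordinary generating function has denominator 1 + q - 3q^2 - 3q^3.
Iterating the recurrence: a_0,…,a_{12} = -1, 4, 1, 8, 7, 20, 25, 56, 79, 164, 241, 488, 727.

727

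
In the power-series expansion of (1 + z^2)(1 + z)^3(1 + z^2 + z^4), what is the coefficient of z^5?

(1 + z^2) has coefficients 1,0,1 for degrees 0…2.
(1 + z)^3 has coefficients 1,3,3,1,0,0 for degrees 0…5.
Finally multiplying by (1 + z^2 + z^4), the product of all factors after the first has coefficients 1,3,4,4,4,4 for degrees 0…5.
[z^5] = 1·4 + 1·4 = 8.

8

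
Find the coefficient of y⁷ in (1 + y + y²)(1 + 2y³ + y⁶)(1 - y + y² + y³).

(1 + y + y²) has coefficients 1,1,1 for degrees 0…2.
(1 + 2y³ + y⁶) has coefficients 1,0,0,2,0,0,1,0 for degrees 0…7.
Finally multiplying by (1 - y + y² + y³), the product of all factors after the first has coefficients 1,-1,1,3,-2,2,3,-1 for degrees 0…7.
[y⁷] = 1·(-1) + 1·3 + 1·2 = 4.

4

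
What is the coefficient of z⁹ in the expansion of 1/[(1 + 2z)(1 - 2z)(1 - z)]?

341

The denominator gives the recurrence a_n = a_(n−1) + 4a_(n−2) − 4a_(n−3) for n ≥ 3; the numerator fixes a_0 = 1, a_1 = 1, a_2 = 5.
Iterating: 1, 1, 5, 5, 21, 21, 85, 85, 341, 341, so a_9 = 341.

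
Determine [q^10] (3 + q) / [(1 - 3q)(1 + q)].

Partial fractions give a closed form: a_n = (5/2)·3^n + (1/2)·(-1)^n.
At n = 10: a_10 = 147623.

147623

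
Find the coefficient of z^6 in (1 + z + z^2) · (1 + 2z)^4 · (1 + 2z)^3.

(1 + z + z^2) has coefficients 1,1,1 for degrees 0…2.
(1 + 2z)^4 has coefficients 1,8,24,32,16,0,0 for degrees 0…6.
Finally multiplying by (1 + 2z)^3, the product of all factors after the first has coefficients 1,14,84,280,560,672,448 for degrees 0…6.
[z^6] = 1·448 + 1·672 + 1·560 = 1680.

1680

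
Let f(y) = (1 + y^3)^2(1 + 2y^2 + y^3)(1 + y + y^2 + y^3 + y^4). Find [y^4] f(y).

6

(1 + y^3)^2 has coefficients 1,0,0,2,0 for degrees 0…4.
(1 + 2y^2 + y^3) has coefficients 1,0,2,1,0 for degrees 0…4.
Finally multiplying by (1 + y + y^2 + y^3 + y^4), the product of all factors after the first has coefficients 1,1,3,4,4 for degrees 0…4.
[y^4] = 1·4 + 2·1 = 6.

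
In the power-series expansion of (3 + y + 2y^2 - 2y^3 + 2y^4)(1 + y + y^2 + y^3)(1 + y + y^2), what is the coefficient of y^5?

(3 + y + 2y^2 - 2y^3 + 2y^4) has coefficients 3,1,2,-2,2 for degrees 0…4.
(1 + y + y^2 + y^3) has coefficients 1,1,1,1,0,0 for degrees 0…5.
Finally multiplying by (1 + y + y^2), the product of all factors after the first has coefficients 1,2,3,3,2,1 for degrees 0…5.
[y^5] = 3·1 + 1·2 + 2·3 − 2·3 + 2·2 = 9.

9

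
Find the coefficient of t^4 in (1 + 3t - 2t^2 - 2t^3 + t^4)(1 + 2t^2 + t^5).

-3

(1 + 3t - 2t^2 - 2t^3 + t^4) has coefficients 1,3,-2,-2,1 for degrees 0…4.
(1 + 2t^2 + t^5) has coefficients 1,0,2,0,0 for degrees 0…4.
[t^4] = 1·0 + 3·0 − 2·2 − 2·0 + 1·1 = -3.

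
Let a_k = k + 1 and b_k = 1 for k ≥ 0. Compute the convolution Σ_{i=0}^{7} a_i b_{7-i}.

36

The convolution is the t^7 coefficient of A(t)B(t).
Σ = 1·1 + 2·1 + 3·1 + 4·1 + 5·1 + 6·1 + 7·1 + 8·1 = 36.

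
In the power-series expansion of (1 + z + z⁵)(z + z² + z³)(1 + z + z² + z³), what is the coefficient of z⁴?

(1 + z + z⁵) has coefficients 1,1,0,0,0 for degrees 0…4.
(z + z² + z³) has coefficients 0,1,1,1,0 for degrees 0…4.
Finally multiplying by (1 + z + z² + z³), the product of all factors after the first has coefficients 0,1,2,3,3 for degrees 0…4.
[z⁴] = 1·3 + 1·3 = 6.

6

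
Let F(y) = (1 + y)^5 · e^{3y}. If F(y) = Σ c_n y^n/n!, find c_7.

435942

The EGF product rule gives c_7 = Σ_{k_1+k_2=7} C(7; k_1,k_2) · ∏ g_i(k_i), where (1+y)^5 gives the falling factorial (5)_k; e^{3y} gives (3)^k.
g_1(k) for k = 0…7: 1, 5, 20, 60, 120, 120, 0, 0.
g_2(k) for k = 0…7: 1, 3, 9, 27, 81, 243, 729, 2187.
c_7 = Σ_k C(7,k)·g_1(k)·g_2(7−k) = 1·1·2187 + 7·5·729 + 21·20·243 + 35·60·81 + 35·120·27 + 21·120·9 = 2187 + 25515 + 102060 + 170100 + 113400 + 22680 = 435942.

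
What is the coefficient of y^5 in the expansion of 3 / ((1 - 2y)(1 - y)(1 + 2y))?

Partial fractions give a closed form: a_n = (3)·2^n + (-1)·1^n + (1)·(-2)^n.
At n = 5: a_5 = 63.

63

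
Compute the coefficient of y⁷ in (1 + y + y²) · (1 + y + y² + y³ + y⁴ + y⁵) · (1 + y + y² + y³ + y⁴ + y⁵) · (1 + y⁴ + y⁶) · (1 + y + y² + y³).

81

(1 + y + y²) has coefficients 1,1,1 for degrees 0…2.
(1 + y + y² + y³ + y⁴ + y⁵) has coefficients 1,1,1,1,1,1,0,0 for degrees 0…7.
Multiplying by (1 + y + y² + y³ + y⁴ + y⁵) gives running coefficients 1,2,3,4,5,6,5,4 for degrees 0…7.
Multiplying by (1 + y⁴ + y⁶) gives running coefficients 1,2,3,4,6,8,9,10 for degrees 0…7.
Finally multiplying by (1 + y + y² + y³), the product of all factors after the first has coefficients 1,3,6,10,15,21,27,33 for degrees 0…7.
[y⁷] = 1·33 + 1·27 + 1·21 = 81.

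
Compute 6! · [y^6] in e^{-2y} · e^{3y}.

1

The EGF product rule gives c_6 = Σ_{k_1+k_2=6} C(6; k_1,k_2) · ∏ g_i(k_i), where e^{-2y} gives (-2)^k; e^{3y} gives (3)^k.
g_1(k) for k = 0…6: 1, -2, 4, -8, 16, -32, 64.
g_2(k) for k = 0…6: 1, 3, 9, 27, 81, 243, 729.
c_6 = Σ_k C(6,k)·g_1(k)·g_2(6−k) = 1·1·729 + 6·(-2)·243 + 15·4·81 + 20·(-8)·27 + 15·16·9 + 6·(-32)·3 + 1·64·1 = 729 − 2916 + 4860 − 4320 + 2160 − 576 + 64 = 1.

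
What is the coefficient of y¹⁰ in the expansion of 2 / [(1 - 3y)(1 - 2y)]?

Partial fractions give a closed form: a_n = (6)·3^n + (-4)·2^n.
At n = 10: a_10 = 350198.

350198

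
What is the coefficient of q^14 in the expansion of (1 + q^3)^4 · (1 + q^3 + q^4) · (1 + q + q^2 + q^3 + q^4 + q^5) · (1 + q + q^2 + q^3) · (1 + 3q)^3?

6900

(1 + q^3)^4 has coefficients 1,0,0,4,0,0,6,0,0,4,0,0,1 for degrees 0…12.
(1 + q^3 + q^4) has coefficients 1,0,0,1,1,0,0,0,0,0,0,0,0,0,0 for degrees 0…14.
Multiplying by (1 + q + q^2 + q^3 + q^4 + q^5) gives running coefficients 1,1,1,2,3,3,2,2,2,1,0,0,0,0,0 for degrees 0…14.
Multiplying by (1 + q + q^2 + q^3) gives running coefficients 1,2,3,5,7,9,10,10,9,7,5,3,1,0,0 for degrees 0…14.
Finally multiplying by (1 + 3q)^3, the product of all factors after the first has coefficients 1,11,48,113,187,288,415,532,612,628,581,480,352,225,108 for degrees 0…14.
[q^14] = 1·108 + 4·480 + 6·612 + 4·288 + 1·48 = 6900.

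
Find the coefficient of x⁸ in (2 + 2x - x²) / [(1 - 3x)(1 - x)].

The denominator gives the recurrence a_n = 4a_(n−1) − 3a_(n−2) for n ≥ 3; the numerator fixes a_0 = 2, a_1 = 10, a_2 = 33.
Iterating: 2, 10, 33, 102, 309, 930, 2793, 8382, 25149, so a_8 = 25149.

25149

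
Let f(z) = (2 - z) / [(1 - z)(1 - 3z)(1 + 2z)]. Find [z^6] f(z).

1136

The denominator gives the recurrence a_n = 2a_(n−1) + 5a_(n−2) − 6a_(n−3) for n ≥ 3; the numerator fixes a_0 = 2, a_1 = 3, a_2 = 16.
Iterating: 2, 3, 16, 35, 132, 343, 1136, so a_6 = 1136.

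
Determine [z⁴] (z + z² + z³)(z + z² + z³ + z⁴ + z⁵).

(z + z² + z³) has coefficients 0,1,1,1 for degrees 0…3.
(z + z² + z³ + z⁴ + z⁵) has coefficients 0,1,1,1,1 for degrees 0…4.
[z⁴] = 1·1 + 1·1 + 1·1 = 3.

3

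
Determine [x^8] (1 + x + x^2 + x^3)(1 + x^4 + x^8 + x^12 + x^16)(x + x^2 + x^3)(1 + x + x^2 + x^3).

12

(1 + x + x^2 + x^3) has coefficients 1,1,1,1 for degrees 0…3.
(1 + x^4 + x^8 + x^12 + x^16) has coefficients 1,0,0,0,1,0,0,0,1 for degrees 0…8.
Multiplying by (x + x^2 + x^3) gives running coefficients 0,1,1,1,0,1,1,1,0 for degrees 0…8.
Finally multiplying by (1 + x + x^2 + x^3), the product of all factors after the first has coefficients 0,1,2,3,3,3,3,3,3 for degrees 0…8.
[x^8] = 1·3 + 1·3 + 1·3 + 1·3 = 12.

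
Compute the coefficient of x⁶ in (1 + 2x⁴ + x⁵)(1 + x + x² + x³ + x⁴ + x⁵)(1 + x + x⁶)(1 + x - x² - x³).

9

(1 + 2x⁴ + x⁵) has coefficients 1,0,0,0,2,1 for degrees 0…5.
(1 + x + x² + x³ + x⁴ + x⁵) has coefficients 1,1,1,1,1,1,0 for degrees 0…6.
Multiplying by (1 + x + x⁶) gives running coefficients 1,2,2,2,2,2,2 for degrees 0…6.
Finally multiplying by (1 + x - x² - x³), the product of all factors after the first has coefficients 1,3,3,1,0,0,0 for degrees 0…6.
[x⁶] = 1·0 + 2·3 + 1·3 = 9.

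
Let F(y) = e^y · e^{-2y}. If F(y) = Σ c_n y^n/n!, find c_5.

The EGF product rule gives c_5 = Σ_{k_1+k_2=5} C(5; k_1,k_2) · ∏ g_i(k_i), where e^y gives (1)^k; e^{-2y} gives (-2)^k.
g_1(k) for k = 0…5: 1, 1, 1, 1, 1, 1.
g_2(k) for k = 0…5: 1, -2, 4, -8, 16, -32.
c_5 = Σ_k C(5,k)·g_1(k)·g_2(5−k) = 1·1·(-32) + 5·1·16 + 10·1·(-8) + 10·1·4 + 5·1·(-2) + 1·1·1 = −32 + 80 − 80 + 40 − 10 + 1 = -1.

-1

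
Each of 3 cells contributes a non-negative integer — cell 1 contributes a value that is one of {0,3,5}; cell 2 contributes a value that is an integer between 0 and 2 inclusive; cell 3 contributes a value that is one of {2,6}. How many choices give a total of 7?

3

The generating function for the choices is (1 + z³ + z⁵)·(1 + z + z²)·(z² + z⁶); the count is [z⁷].
(1 + z³ + z⁵) has coefficients 1,0,0,1,0,1 for degrees 0…5.
(1 + z + z²) has coefficients 1,1,1,0,0,0,0,0 for degrees 0…7.
Finally multiplying by (z² + z⁶), the product of all factors after the first has coefficients 0,0,1,1,1,0,1,1 for degrees 0…7.
[z⁷] = 1·1 + 1·1 + 1·1 = 3.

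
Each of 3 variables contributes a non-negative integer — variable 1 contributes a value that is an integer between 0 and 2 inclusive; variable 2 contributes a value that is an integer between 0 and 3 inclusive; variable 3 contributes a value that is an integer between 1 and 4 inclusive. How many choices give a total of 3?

The generating function for the choices is (1 + q + q^2)·(1 + q + q^2 + q^3)·(q + q^2 + q^3 + q^4); the count is [q^3].
(1 + q + q^2) has coefficients 1,1,1 for degrees 0…2.
(1 + q + q^2 + q^3) has coefficients 1,1,1,1 for degrees 0…3.
Finally multiplying by (q + q^2 + q^3 + q^4), the product of all factors after the first has coefficients 0,1,2,3 for degrees 0…3.
[q^3] = 1·3 + 1·2 + 1·1 = 6.

6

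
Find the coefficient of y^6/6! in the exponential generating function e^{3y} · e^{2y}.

The EGF product rule gives c_6 = Σ_{k_1+k_2=6} C(6; k_1,k_2) · ∏ g_i(k_i), where e^{3y} gives (3)^k; e^{2y} gives (2)^k.
g_1(k) for k = 0…6: 1, 3, 9, 27, 81, 243, 729.
g_2(k) for k = 0…6: 1, 2, 4, 8, 16, 32, 64.
c_6 = Σ_k C(6,k)·g_1(k)·g_2(6−k) = 1·1·64 + 6·3·32 + 15·9·16 + 20·27·8 + 15·81·4 + 6·243·2 + 1·729·1 = 64 + 576 + 2160 + 4320 + 4860 + 2916 + 729 = 15625.

15625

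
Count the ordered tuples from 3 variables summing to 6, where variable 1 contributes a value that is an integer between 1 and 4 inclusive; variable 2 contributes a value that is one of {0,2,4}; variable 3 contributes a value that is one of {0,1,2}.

6

The generating function for the choices is (x + x² + x³ + x⁴)·(1 + x² + x⁴)·(1 + x + x²); the count is [x⁶].
(x + x² + x³ + x⁴) has coefficients 0,1,1,1,1 for degrees 0…4.
(1 + x² + x⁴) has coefficients 1,0,1,0,1,0,0 for degrees 0…6.
Finally multiplying by (1 + x + x²), the product of all factors after the first has coefficients 1,1,2,1,2,1,1 for degrees 0…6.
[x⁶] = 1·1 + 1·2 + 1·1 + 1·2 = 6.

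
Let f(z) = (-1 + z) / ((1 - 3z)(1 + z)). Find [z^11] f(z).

-88573

Partial fractions give a closed form: a_n = (-1/2)·3^n + (-1/2)·(-1)^n.
At n = 11: a_11 = -88573.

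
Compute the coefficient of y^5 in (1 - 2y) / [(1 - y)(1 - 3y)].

122

The denominator gives the recurrence a_n = 4a_(n−1) − 3a_(n−2) for n ≥ 2; the numerator fixes a_0 = 1, a_1 = 2.
Iterating: 1, 2, 5, 14, 41, 122, so a_5 = 122.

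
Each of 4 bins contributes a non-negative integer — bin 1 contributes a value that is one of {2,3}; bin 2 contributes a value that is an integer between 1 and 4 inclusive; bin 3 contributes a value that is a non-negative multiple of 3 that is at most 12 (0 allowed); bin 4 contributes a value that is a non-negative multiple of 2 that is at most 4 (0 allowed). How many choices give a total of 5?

The generating function for the choices is (t² + t³)·(t + t² + t³ + t⁴)·(1 + t³ + t⁶ + t⁹ + t¹²)·(1 + t² + t⁴); the count is [t⁵].
(t² + t³) has coefficients 0,0,1,1 for degrees 0…3.
(t + t² + t³ + t⁴) has coefficients 0,1,1,1,1,0 for degrees 0…5.
Multiplying by (1 + t³ + t⁶ + t⁹ + t¹²) gives running coefficients 0,1,1,1,2,1 for degrees 0…5.
Finally multiplying by (1 + t² + t⁴), the product of all factors after the first has coefficients 0,1,1,2,3,3 for degrees 0…5.
[t⁵] = 1·2 + 1·1 = 3.

3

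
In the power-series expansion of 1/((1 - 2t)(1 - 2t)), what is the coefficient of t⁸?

The denominator gives the recurrence a_n = 4a_(n−1) − 4a_(n−2) for n ≥ 2; the numerator fixes a_0 = 1, a_1 = 4.
Iterating: 1, 4, 12, 32, 80, 192, 448, 1024, 2304, so a_8 = 2304.

2304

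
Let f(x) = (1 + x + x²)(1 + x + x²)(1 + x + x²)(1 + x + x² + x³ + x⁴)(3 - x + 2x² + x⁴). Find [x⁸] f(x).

82

(1 + x + x²) has coefficients 1,1,1 for degrees 0…2.
(1 + x + x²) has coefficients 1,1,1,0,0,0,0,0,0 for degrees 0…8.
Multiplying by (1 + x + x²) gives running coefficients 1,2,3,2,1,0,0,0,0 for degrees 0…8.
Multiplying by (1 + x + x² + x³ + x⁴) gives running coefficients 1,3,6,8,9,8,6,3,1 for degrees 0…8.
Finally multiplying by (3 - x + 2x² + x⁴), the product of all factors after the first has coefficients 3,8,17,24,32,34,34,27,21 for degrees 0…8.
[x⁸] = 1·21 + 1·27 + 1·34 = 82.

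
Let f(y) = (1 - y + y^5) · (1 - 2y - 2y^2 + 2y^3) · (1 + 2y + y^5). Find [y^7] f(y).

(1 - y + y^5) has coefficients 1,-1,0,0,0,1 for degrees 0…5.
(1 - 2y - 2y^2 + 2y^3) has coefficients 1,-2,-2,2,0,0,0,0 for degrees 0…7.
Finally multiplying by (1 + 2y + y^5), the product of all factors after the first has coefficients 1,0,-6,-2,4,1,-2,-2 for degrees 0…7.
[y^7] = 1·(-2) − 1·(-2) + 1·(-6) = -6.

-6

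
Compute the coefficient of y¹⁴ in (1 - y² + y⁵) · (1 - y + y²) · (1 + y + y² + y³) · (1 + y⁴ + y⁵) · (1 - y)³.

(1 - y² + y⁵) has coefficients 1,0,-1,0,0,1 for degrees 0…5.
(1 - y + y²) has coefficients 1,-1,1,0,0,0,0,0,0,0,0,0,0,0,0 for degrees 0…14.
Multiplying by (1 + y + y² + y³) gives running coefficients 1,0,1,1,0,1,0,0,0,0,0,0,0,0,0 for degrees 0…14.
Multiplying by (1 + y⁴ + y⁵) gives running coefficients 1,0,1,1,1,2,1,2,1,1,1,0,0,0,0 for degrees 0…14.
Finally multiplying by (1 - y)³, the product of all factors after the first has coefficients 1,-3,4,-3,1,1,-3,4,-4,3,-1,-1,2,-1,0 for degrees 0…14.
[y¹⁴] = 1·0 − 1·2 + 1·3 = 1.

1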